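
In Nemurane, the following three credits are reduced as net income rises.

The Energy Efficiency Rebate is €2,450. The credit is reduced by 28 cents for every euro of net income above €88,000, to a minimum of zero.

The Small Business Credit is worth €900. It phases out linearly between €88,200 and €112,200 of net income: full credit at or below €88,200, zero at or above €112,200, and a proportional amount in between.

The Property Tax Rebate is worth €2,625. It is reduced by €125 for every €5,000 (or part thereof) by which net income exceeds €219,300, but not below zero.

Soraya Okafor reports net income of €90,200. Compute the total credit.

Energy Efficiency Rebate: 28% of the €2,200 excess over €88,000 is €616; credit = €2,450 − €616 = €1,834.
Small Business Credit: €90,200 is €2,000 into a €24,000 phase-out range, leaving 22,000/24,000 of the credit: €900 × 22,000/24,000 = €825.
Property Tax Rebate: €90,200 is at or below the €219,300 threshold, so the full €2,625 applies.
Total: €1,834 + €825 + €2,625 = €5,284.

€5,284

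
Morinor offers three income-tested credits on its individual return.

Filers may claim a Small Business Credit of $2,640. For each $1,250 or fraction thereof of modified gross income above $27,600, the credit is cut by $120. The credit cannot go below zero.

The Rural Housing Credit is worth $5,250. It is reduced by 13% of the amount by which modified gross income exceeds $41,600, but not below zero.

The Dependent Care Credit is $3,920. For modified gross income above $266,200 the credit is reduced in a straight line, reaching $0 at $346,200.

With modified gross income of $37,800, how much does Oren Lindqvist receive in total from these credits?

$10,730

Small Business Credit: income exceeds $27,600 by $10,200, which is 9 full-or-partial $1,250 increments; reduction = 9 × $120 = $1,080, leaving $1,560.
Rural Housing Credit: $37,800 is at or below the $41,600 threshold, so the full $5,250 applies.
Dependent Care Credit: $37,800 is at or below the $266,200 threshold, so the full $3,920 applies.
Total: $1,560 + $5,250 + $3,920 = $10,730.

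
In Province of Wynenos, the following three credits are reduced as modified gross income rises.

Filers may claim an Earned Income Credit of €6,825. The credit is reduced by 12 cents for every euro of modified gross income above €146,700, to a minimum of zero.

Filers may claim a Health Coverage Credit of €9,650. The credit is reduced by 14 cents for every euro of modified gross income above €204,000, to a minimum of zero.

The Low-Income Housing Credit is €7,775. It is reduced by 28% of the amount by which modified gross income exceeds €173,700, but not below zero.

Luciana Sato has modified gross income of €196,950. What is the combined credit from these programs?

Earned Income Credit: 12% of the €50,250 excess over €146,700 is €6,030; credit = €6,825 − €6,030 = €795.
Health Coverage Credit: €196,950 is at or below the €204,000 threshold, so the full €9,650 applies.
Low-Income Housing Credit: 28% of the €23,250 excess over €173,700 is €6,510; credit = €7,775 − €6,510 = €1,265.
Total: €795 + €9,650 + €1,265 = €11,710.

€11,710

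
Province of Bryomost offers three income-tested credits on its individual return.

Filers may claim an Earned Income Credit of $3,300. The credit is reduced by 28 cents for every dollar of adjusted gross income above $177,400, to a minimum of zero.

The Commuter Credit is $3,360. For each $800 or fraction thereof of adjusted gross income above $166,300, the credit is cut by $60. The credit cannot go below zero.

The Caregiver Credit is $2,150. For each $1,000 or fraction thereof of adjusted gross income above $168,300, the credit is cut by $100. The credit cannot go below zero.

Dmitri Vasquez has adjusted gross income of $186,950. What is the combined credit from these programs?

Earned Income Credit: 28% of the $9,550 excess over $177,400 is $2,674; credit = $3,300 − $2,674 = $626.
Commuter Credit: income exceeds $166,300 by $20,650, which is 26 full-or-partial $800 increments; reduction = 26 × $60 = $1,560, leaving $1,800.
Caregiver Credit: income exceeds $168,300 by $18,650, which is 19 full-or-partial $1,000 increments; reduction = 19 × $100 = $1,900, leaving $250.
Total: $626 + $1,800 + $250 = $2,676.

$2,676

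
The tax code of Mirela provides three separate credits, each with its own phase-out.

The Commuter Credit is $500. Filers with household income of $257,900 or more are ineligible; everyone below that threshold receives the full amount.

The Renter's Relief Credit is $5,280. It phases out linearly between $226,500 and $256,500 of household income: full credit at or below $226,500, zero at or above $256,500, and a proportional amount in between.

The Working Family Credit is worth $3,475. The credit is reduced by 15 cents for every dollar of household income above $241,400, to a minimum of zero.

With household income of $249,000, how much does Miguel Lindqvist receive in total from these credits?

$4,155

Commuter Credit: $249,000 is below the $257,900 cutoff, so the full $500 applies.
Renter's Relief Credit: $249,000 is $22,500 into a $30,000 phase-out range, leaving 7,500/30,000 of the credit: $5,280 × 7,500/30,000 = $1,320.
Working Family Credit: 15% of the $7,600 excess over $241,400 is $1,140; credit = $3,475 − $1,140 = $2,335.
Total: $500 + $1,320 + $2,335 = $4,155.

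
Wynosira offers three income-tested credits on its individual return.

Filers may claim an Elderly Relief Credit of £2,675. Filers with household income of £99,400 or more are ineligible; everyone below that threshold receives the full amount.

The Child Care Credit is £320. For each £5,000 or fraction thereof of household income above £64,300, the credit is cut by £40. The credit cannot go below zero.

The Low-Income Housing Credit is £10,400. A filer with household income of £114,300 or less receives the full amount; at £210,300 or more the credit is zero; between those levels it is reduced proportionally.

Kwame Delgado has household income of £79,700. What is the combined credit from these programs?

£13,235

Elderly Relief Credit: £79,700 is below the £99,400 cutoff, so the full £2,675 applies.
Child Care Credit: income exceeds £64,300 by £15,400, which is 4 full-or-partial £5,000 increments; reduction = 4 × £40 = £160, leaving £160.
Low-Income Housing Credit: £79,700 is at or below the £114,300 threshold, so the full £10,400 applies.
Total: £2,675 + £160 + £10,400 = £13,235.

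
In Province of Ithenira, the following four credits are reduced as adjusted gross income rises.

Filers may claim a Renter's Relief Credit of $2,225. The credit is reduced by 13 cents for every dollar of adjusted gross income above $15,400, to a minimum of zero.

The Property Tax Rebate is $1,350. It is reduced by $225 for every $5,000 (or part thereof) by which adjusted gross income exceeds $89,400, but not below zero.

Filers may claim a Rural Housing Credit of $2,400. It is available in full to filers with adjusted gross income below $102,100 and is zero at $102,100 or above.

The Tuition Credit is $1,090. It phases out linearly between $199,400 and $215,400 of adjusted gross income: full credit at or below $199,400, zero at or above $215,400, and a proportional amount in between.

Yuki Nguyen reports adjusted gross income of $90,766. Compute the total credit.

Renter's Relief Credit: 13% of the $75,366 excess over $15,400 is $9,797.58 ≥ base, so the credit is $0.
Property Tax Rebate: income exceeds $89,400 by $1,366, which is 1 full-or-partial $5,000 increment; reduction = 1 × $225 = $225, leaving $1,125.
Rural Housing Credit: $90,766 is below the $102,100 cutoff, so the full $2,400 applies.
Tuition Credit: $90,766 is at or below the $199,400 threshold, so the full $1,090 applies.
Total: $0 + $1,125 + $2,400 + $1,090 = $4,615.

$4,615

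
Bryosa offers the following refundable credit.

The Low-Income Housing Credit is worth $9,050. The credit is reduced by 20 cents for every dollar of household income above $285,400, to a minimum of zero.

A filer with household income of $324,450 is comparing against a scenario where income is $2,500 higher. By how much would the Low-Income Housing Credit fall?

At $324,450 — 20% of the $39,050 excess over $285,400 is $7,810; credit = $9,050 − $7,810 = $1,240.
At $326,950 — 20% of the $41,550 excess over $285,400 is $8,310; credit = $9,050 − $8,310 = $740.
Lost: $1,240 − $740 = $500.

$500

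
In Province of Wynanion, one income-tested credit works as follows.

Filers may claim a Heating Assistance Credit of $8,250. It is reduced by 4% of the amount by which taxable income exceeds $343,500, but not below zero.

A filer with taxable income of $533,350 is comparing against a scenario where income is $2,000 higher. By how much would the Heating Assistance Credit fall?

$80

At $533,350 — 4% of the $189,850 excess over $343,500 is $7,594; credit = $8,250 − $7,594 = $656.
At $535,350 — 4% of the $191,850 excess over $343,500 is $7,674; credit = $8,250 − $7,674 = $576.
Lost: $656 − $576 = $80.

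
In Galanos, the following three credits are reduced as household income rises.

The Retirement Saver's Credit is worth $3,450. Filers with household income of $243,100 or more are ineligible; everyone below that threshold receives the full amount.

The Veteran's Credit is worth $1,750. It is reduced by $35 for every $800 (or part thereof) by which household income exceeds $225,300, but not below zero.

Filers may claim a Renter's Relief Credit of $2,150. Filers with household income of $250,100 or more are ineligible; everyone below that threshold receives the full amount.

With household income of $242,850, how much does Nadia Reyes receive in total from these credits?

Retirement Saver's Credit: $242,850 is below the $243,100 cutoff, so the full $3,450 applies.
Veteran's Credit: income exceeds $225,300 by $17,550, which is 22 full-or-partial $800 increments; reduction = 22 × $35 = $770, leaving $980.
Renter's Relief Credit: $242,850 is below the $250,100 cutoff, so the full $2,150 applies.
Total: $3,450 + $980 + $2,150 = $6,580.

$6,580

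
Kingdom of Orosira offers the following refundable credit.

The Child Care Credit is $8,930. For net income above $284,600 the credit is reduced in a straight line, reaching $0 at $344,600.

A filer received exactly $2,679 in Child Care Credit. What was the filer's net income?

$2,679 is 2,679/8,930 of the full $8,930, so 6,251/8,930 of the $60,000 range has been used: income = $284,600 + $60,000 × 6,251/8,930 = $326,600.

$326,600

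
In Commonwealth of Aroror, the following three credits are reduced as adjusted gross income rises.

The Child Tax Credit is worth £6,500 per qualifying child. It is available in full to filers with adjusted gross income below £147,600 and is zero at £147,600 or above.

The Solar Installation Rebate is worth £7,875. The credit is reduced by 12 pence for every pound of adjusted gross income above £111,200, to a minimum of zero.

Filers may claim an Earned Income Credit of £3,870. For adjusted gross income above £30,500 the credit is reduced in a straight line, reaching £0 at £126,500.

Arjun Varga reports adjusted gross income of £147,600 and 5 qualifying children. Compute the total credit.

£3,507

Child Tax Credit: base = 5 × £6,500 = £32,500. £147,600 meets or exceeds the £147,600 cutoff, so the credit is £0.
Solar Installation Rebate: 12% of the £36,400 excess over £111,200 is £4,368; credit = £7,875 − £4,368 = £3,507.
Earned Income Credit: £147,600 is at or above £126,500, so the credit is £0.
Total: £0 + £3,507 + £0 = £3,507.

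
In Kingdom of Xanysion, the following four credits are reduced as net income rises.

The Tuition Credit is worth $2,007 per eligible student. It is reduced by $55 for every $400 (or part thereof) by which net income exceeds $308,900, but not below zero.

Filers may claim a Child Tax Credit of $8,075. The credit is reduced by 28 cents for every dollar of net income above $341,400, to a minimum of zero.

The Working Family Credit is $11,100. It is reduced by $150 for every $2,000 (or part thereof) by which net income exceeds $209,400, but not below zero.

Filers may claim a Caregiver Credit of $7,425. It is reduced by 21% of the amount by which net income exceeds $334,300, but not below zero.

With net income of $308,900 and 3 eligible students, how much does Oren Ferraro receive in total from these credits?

$25,121

Tuition Credit: base = 3 × $2,007 = $6,021. $308,900 is at or below the $308,900 threshold, so the full $6,021 applies.
Child Tax Credit: $308,900 is at or below the $341,400 threshold, so the full $8,075 applies.
Working Family Credit: income exceeds $209,400 by $99,500, which is 50 full-or-partial $2,000 increments; reduction = 50 × $150 = $7,500, leaving $3,600.
Caregiver Credit: $308,900 is at or below the $334,300 threshold, so the full $7,425 applies.
Total: $6,021 + $8,075 + $3,600 + $7,425 = $25,121.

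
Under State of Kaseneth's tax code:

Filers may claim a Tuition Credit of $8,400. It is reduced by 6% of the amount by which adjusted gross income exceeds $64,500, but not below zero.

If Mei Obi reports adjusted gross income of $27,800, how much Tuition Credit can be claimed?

$8,400

Tuition Credit: $27,800 is at or below the $64,500 threshold, so the full $8,400 applies.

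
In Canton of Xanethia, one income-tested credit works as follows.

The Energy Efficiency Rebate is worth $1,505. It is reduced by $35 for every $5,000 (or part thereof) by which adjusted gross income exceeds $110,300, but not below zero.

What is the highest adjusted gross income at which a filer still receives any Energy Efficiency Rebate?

After 42 increments the reduction is 42 × $35 = $1,470, leaving $35; one more increment wipes it out. Increment 42 ends at excess 42 × $5,000 = $210,000, so the highest qualifying income is $110,300 + $210,000 = $320,300.

$320,300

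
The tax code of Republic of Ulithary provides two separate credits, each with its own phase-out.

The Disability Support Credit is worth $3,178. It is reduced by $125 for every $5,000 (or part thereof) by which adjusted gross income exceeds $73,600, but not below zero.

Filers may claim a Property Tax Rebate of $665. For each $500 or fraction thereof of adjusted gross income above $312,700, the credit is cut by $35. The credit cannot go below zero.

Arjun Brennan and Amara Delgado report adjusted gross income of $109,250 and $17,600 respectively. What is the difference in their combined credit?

Arjun ($109,250): Disability Support Credit: income exceeds $73,600 by $35,650, which is 8 full-or-partial $5,000 increments; reduction = 8 × $125 = $1,000, leaving $2,178. Property Tax Rebate: $109,250 is at or below the $312,700 threshold, so the full $665 applies. total $2,178 + $665 = $2,843
Amara ($17,600): Disability Support Credit: $17,600 is at or below the $73,600 threshold, so the full $3,178 applies. Property Tax Rebate: $17,600 is at or below the $312,700 threshold, so the full $665 applies. total $3,178 + $665 = $3,843
Difference: |$2,843 − $3,843| = $1,000.

$1,000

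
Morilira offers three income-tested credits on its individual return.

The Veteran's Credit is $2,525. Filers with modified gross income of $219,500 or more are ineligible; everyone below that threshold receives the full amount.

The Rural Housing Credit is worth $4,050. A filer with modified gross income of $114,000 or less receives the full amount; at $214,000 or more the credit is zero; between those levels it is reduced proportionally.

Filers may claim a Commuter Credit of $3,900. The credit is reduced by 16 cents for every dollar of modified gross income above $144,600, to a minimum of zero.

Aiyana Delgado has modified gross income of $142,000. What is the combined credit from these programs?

$9,341

Veteran's Credit: $142,000 is below the $219,500 cutoff, so the full $2,525 applies.
Rural Housing Credit: $142,000 is $28,000 into a $100,000 phase-out range, leaving 72,000/100,000 of the credit: $4,050 × 72,000/100,000 = $2,916.
Commuter Credit: $142,000 is at or below the $144,600 threshold, so the full $3,900 applies.
Total: $2,525 + $2,916 + $3,900 = $9,341.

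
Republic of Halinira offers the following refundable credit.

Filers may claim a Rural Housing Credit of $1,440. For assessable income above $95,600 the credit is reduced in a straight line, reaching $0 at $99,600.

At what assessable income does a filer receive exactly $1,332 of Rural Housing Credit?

$1,332 is 1,332/1,440 of the full $1,440, so 108/1,440 of the $4,000 range has been used: income = $95,600 + $4,000 × 108/1,440 = $95,900.

$95,900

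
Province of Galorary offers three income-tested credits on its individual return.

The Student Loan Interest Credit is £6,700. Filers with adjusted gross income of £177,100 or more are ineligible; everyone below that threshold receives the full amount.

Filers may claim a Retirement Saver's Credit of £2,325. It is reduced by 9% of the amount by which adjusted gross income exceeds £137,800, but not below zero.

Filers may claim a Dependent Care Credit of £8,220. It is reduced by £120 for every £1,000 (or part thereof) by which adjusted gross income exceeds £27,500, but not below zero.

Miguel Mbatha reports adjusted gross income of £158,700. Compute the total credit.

£7,144

Student Loan Interest Credit: £158,700 is below the £177,100 cutoff, so the full £6,700 applies.
Retirement Saver's Credit: 9% of the £20,900 excess over £137,800 is £1,881; credit = £2,325 − £1,881 = £444.
Dependent Care Credit: income exceeds £27,500 by £131,200 → 132 increments × £120 = £15,840 ≥ base, so the credit is £0.
Total: £6,700 + £444 + £0 = £7,144.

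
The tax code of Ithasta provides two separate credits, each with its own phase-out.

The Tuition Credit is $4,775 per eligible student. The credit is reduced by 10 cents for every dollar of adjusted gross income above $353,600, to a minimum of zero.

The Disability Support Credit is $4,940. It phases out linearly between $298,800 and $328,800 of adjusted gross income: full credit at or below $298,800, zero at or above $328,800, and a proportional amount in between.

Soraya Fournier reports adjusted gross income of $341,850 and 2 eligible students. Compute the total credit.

Tuition Credit: base = 2 × $4,775 = $9,550. $341,850 is at or below the $353,600 threshold, so the full $9,550 applies.
Disability Support Credit: $341,850 is at or above $328,800, so the credit is $0.
Total: $9,550 + $0 = $9,550.

$9,550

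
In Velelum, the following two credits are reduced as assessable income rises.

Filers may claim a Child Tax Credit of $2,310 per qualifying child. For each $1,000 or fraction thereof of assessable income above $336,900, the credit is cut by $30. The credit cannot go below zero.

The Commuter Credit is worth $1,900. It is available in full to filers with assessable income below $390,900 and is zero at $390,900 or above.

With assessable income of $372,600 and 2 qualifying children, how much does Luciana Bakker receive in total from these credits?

Child Tax Credit: base = 2 × $2,310 = $4,620. income exceeds $336,900 by $35,700, which is 36 full-or-partial $1,000 increments; reduction = 36 × $30 = $1,080, leaving $3,540.
Commuter Credit: $372,600 is below the $390,900 cutoff, so the full $1,900 applies.
Total: $3,540 + $1,900 = $5,440.

$5,440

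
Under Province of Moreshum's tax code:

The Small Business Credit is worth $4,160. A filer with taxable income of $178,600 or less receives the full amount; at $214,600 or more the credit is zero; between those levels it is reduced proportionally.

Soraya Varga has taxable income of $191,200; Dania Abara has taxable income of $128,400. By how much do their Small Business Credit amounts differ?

$1,456

Soraya ($191,200): Small Business Credit: $191,200 is $12,600 into a $36,000 phase-out range, leaving 23,400/36,000 of the credit: $4,160 × 23,400/36,000 = $2,704.
Dania ($128,400): Small Business Credit: $128,400 is at or below the $178,600 threshold, so the full $4,160 applies.
Difference: |$2,704 − $4,160| = $1,456.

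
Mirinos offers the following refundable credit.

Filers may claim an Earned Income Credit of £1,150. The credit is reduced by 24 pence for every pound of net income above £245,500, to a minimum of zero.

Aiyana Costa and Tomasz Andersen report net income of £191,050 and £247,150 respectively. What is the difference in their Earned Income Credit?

Aiyana (£191,050): Earned Income Credit: £191,050 is at or below the £245,500 threshold, so the full £1,150 applies.
Tomasz (£247,150): Earned Income Credit: 24% of the £1,650 excess over £245,500 is £396; credit = £1,150 − £396 = £754.
Difference: |£1,150 − £754| = £396.

£396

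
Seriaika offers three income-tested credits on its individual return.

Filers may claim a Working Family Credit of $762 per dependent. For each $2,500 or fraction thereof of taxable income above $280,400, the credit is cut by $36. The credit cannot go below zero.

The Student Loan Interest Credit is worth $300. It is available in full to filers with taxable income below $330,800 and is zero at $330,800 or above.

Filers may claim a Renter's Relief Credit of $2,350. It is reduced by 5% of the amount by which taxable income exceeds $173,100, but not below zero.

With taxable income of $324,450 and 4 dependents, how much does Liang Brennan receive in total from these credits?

$2,700

Working Family Credit: base = 4 × $762 = $3,048. income exceeds $280,400 by $44,050, which is 18 full-or-partial $2,500 increments; reduction = 18 × $36 = $648, leaving $2,400.
Student Loan Interest Credit: $324,450 is below the $330,800 cutoff, so the full $300 applies.
Renter's Relief Credit: 5% of the $151,350 excess over $173,100 is $7,567.50 ≥ base, so the credit is $0.
Total: $2,400 + $300 + $0 = $2,700.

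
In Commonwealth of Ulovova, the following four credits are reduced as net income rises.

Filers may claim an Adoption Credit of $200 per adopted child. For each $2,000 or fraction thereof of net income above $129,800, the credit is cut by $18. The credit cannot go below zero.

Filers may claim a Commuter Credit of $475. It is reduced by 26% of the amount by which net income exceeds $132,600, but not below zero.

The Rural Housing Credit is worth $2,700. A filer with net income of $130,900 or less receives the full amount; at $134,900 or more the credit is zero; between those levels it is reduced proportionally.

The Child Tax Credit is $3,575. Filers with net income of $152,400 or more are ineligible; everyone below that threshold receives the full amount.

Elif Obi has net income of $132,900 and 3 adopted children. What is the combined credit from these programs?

$5,886

Adoption Credit: base = 3 × $200 = $600. income exceeds $129,800 by $3,100, which is 2 full-or-partial $2,000 increments; reduction = 2 × $18 = $36, leaving $564.
Commuter Credit: 26% of the $300 excess over $132,600 is $78; credit = $475 − $78 = $397.
Rural Housing Credit: $132,900 is $2,000 into a $4,000 phase-out range, leaving 2,000/4,000 of the credit: $2,700 × 2,000/4,000 = $1,350.
Child Tax Credit: $132,900 is below the $152,400 cutoff, so the full $3,575 applies.
Total: $564 + $397 + $1,350 + $3,575 = $5,886.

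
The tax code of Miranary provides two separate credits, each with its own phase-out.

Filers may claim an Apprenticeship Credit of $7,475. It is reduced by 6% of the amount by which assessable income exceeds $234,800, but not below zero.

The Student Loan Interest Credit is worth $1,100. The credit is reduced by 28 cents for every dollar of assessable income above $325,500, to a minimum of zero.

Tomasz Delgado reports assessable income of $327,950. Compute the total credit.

Apprenticeship Credit: 6% of the $93,150 excess over $234,800 is $5,589; credit = $7,475 − $5,589 = $1,886.
Student Loan Interest Credit: 28% of the $2,450 excess over $325,500 is $686; credit = $1,100 − $686 = $414.
Total: $1,886 + $414 = $2,300.

$2,300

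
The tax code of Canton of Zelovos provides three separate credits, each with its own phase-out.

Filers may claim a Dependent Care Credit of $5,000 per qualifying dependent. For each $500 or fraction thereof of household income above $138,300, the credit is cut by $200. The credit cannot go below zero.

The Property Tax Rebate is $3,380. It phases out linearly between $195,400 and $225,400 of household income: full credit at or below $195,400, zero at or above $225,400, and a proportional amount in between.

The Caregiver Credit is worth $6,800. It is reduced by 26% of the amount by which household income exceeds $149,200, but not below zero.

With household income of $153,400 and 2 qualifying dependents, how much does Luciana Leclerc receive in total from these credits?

$12,888

Dependent Care Credit: base = 2 × $5,000 = $10,000. income exceeds $138,300 by $15,100, which is 31 full-or-partial $500 increments; reduction = 31 × $200 = $6,200, leaving $3,800.
Property Tax Rebate: $153,400 is at or below the $195,400 threshold, so the full $3,380 applies.
Caregiver Credit: 26% of the $4,200 excess over $149,200 is $1,092; credit = $6,800 − $1,092 = $5,708.
Total: $3,800 + $3,380 + $5,708 = $12,888.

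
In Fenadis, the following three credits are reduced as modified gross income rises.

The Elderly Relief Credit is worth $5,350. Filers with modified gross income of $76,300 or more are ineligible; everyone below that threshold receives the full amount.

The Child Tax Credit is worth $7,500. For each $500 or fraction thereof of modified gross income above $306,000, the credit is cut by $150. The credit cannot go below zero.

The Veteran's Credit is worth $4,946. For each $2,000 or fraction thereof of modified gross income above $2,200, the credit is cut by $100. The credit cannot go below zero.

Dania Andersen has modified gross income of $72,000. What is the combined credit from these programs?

Elderly Relief Credit: $72,000 is below the $76,300 cutoff, so the full $5,350 applies.
Child Tax Credit: $72,000 is at or below the $306,000 threshold, so the full $7,500 applies.
Veteran's Credit: income exceeds $2,200 by $69,800, which is 35 full-or-partial $2,000 increments; reduction = 35 × $100 = $3,500, leaving $1,446.
Total: $5,350 + $7,500 + $1,446 = $14,296.

$14,296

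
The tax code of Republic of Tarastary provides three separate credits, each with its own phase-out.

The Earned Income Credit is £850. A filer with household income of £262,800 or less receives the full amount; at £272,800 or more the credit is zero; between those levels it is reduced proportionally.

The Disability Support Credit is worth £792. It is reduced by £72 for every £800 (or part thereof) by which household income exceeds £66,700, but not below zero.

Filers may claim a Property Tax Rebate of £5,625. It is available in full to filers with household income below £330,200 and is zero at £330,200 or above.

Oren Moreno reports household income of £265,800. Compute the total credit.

Earned Income Credit: £265,800 is £3,000 into a £10,000 phase-out range, leaving 7,000/10,000 of the credit: £850 × 7,000/10,000 = £595.
Disability Support Credit: income exceeds £66,700 by £199,100 → 249 increments × £72 = £17,928 ≥ base, so the credit is £0.
Property Tax Rebate: £265,800 is below the £330,200 cutoff, so the full £5,625 applies.
Total: £595 + £0 + £5,625 = £6,220.

£6,220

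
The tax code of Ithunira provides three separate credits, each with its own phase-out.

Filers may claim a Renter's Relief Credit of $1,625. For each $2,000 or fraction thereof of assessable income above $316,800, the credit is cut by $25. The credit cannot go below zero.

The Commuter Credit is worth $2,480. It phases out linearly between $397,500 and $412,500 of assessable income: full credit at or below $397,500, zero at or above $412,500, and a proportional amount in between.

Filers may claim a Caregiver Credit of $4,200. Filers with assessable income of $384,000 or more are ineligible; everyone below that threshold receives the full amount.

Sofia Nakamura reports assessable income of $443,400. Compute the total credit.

$25

Renter's Relief Credit: income exceeds $316,800 by $126,600, which is 64 full-or-partial $2,000 increments; reduction = 64 × $25 = $1,600, leaving $25.
Commuter Credit: $443,400 is at or above $412,500, so the credit is $0.
Caregiver Credit: $443,400 meets or exceeds the $384,000 cutoff, so the credit is $0.
Total: $25 + $0 + $0 = $25.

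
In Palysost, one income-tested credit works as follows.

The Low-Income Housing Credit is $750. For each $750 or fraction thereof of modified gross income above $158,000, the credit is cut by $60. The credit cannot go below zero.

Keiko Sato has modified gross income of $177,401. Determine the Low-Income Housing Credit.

Low-Income Housing Credit: income exceeds $158,000 by $19,401 → 26 increments × $60 = $1,560 ≥ base, so the credit is $0.

$0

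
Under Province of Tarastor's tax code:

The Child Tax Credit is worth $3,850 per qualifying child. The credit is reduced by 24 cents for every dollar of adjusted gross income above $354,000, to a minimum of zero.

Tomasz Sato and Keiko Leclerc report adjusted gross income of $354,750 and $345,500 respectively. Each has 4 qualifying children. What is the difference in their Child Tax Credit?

$180

Tomasz ($354,750): Child Tax Credit: base = 4 × $3,850 = $15,400. 24% of the $750 excess over $354,000 is $180; credit = $15,400 − $180 = $15,220.
Keiko ($345,500): Child Tax Credit: base = 4 × $3,850 = $15,400. $345,500 is at or below the $354,000 threshold, so the full $15,400 applies.
Difference: |$15,220 − $15,400| = $180.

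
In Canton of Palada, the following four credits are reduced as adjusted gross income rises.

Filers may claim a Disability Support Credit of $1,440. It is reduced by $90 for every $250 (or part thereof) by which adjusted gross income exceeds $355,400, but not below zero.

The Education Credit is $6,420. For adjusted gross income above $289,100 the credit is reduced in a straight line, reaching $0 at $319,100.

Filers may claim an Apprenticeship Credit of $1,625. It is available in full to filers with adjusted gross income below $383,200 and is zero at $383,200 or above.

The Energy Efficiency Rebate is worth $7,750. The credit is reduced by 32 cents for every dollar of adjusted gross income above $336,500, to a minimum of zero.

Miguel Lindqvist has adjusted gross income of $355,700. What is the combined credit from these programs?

Disability Support Credit: income exceeds $355,400 by $300, which is 2 full-or-partial $250 increments; reduction = 2 × $90 = $180, leaving $1,260.
Education Credit: $355,700 is at or above $319,100, so the credit is $0.
Apprenticeship Credit: $355,700 is below the $383,200 cutoff, so the full $1,625 applies.
Energy Efficiency Rebate: 32% of the $19,200 excess over $336,500 is $6,144; credit = $7,750 − $6,144 = $1,606.
Total: $1,260 + $0 + $1,625 + $1,606 = $4,491.

$4,491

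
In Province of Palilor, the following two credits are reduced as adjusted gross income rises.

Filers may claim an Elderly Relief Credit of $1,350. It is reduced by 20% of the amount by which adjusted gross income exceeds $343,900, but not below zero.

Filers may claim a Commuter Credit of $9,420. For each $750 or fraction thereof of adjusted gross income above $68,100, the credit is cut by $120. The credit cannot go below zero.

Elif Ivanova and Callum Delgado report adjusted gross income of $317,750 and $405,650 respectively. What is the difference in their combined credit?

$1,350

Elif ($317,750): Elderly Relief Credit: $317,750 is at or below the $343,900 threshold, so the full $1,350 applies. Commuter Credit: income exceeds $68,100 by $249,650 → 333 increments × $120 = $39,960 ≥ base, so the credit is $0. total $1,350 + $0 = $1,350
Callum ($405,650): Elderly Relief Credit: 20% of the $61,750 excess over $343,900 is $12,350 ≥ base, so the credit is $0. Commuter Credit: income exceeds $68,100 by $337,550 → 451 increments × $120 = $54,120 ≥ base, so the credit is $0. total $0 + $0 = $0
Difference: |$1,350 − $0| = $1,350.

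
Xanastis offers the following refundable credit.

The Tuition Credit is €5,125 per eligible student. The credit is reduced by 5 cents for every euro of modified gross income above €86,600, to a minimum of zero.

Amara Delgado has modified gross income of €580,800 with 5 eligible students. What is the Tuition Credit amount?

€915

Tuition Credit: base = 5 × €5,125 = €25,625. 5% of the €494,200 excess over €86,600 is €24,710; credit = €25,625 − €24,710 = €915.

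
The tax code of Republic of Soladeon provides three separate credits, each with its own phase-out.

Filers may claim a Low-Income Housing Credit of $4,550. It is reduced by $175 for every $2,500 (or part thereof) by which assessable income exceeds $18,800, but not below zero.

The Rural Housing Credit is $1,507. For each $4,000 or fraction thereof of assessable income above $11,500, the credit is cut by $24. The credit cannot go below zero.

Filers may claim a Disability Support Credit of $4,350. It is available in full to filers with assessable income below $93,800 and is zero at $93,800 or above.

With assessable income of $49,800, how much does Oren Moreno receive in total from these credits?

Low-Income Housing Credit: income exceeds $18,800 by $31,000, which is 13 full-or-partial $2,500 increments; reduction = 13 × $175 = $2,275, leaving $2,275.
Rural Housing Credit: income exceeds $11,500 by $38,300, which is 10 full-or-partial $4,000 increments; reduction = 10 × $24 = $240, leaving $1,267.
Disability Support Credit: $49,800 is below the $93,800 cutoff, so the full $4,350 applies.
Total: $2,275 + $1,267 + $4,350 = $7,892.

$7,892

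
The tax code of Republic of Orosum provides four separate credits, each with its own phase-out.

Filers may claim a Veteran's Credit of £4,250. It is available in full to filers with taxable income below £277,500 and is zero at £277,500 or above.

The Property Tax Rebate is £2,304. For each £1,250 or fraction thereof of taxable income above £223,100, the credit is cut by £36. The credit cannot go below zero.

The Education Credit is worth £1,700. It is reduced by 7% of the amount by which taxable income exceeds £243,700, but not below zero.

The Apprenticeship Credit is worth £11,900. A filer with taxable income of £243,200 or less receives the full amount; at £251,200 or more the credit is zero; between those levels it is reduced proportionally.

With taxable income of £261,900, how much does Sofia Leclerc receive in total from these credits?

Veteran's Credit: £261,900 is below the £277,500 cutoff, so the full £4,250 applies.
Property Tax Rebate: income exceeds £223,100 by £38,800, which is 32 full-or-partial £1,250 increments; reduction = 32 × £36 = £1,152, leaving £1,152.
Education Credit: 7% of the £18,200 excess over £243,700 is £1,274; credit = £1,700 − £1,274 = £426.
Apprenticeship Credit: £261,900 is at or above £251,200, so the credit is £0.
Total: £4,250 + £1,152 + £426 + £0 = £5,828.

£5,828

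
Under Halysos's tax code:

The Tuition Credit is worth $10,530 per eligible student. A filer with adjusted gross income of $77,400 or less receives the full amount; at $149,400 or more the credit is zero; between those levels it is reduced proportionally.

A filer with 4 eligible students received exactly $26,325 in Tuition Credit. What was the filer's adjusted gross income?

$104,400

Full credit = 4 × $10,530 = $42,120.
$26,325 is 26,325/42,120 of the full $42,120, so 15,795/42,120 of the $72,000 range has been used: income = $77,400 + $72,000 × 15,795/42,120 = $104,400.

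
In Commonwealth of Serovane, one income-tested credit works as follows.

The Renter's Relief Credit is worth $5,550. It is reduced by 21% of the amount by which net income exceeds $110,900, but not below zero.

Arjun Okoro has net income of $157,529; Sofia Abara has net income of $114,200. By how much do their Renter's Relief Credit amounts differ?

$4,857

Arjun ($157,529): Renter's Relief Credit: 21% of the $46,629 excess over $110,900 is $9,792.09 ≥ base, so the credit is $0.
Sofia ($114,200): Renter's Relief Credit: 21% of the $3,300 excess over $110,900 is $693; credit = $5,550 − $693 = $4,857.
Difference: |$0 − $4,857| = $4,857.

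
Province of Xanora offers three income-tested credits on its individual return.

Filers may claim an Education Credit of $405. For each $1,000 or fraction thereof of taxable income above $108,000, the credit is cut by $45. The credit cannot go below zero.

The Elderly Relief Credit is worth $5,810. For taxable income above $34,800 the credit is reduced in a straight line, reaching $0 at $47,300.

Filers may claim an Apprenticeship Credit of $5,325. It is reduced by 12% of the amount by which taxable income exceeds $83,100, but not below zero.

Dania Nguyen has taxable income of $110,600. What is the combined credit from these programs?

Education Credit: income exceeds $108,000 by $2,600, which is 3 full-or-partial $1,000 increments; reduction = 3 × $45 = $135, leaving $270.
Elderly Relief Credit: $110,600 is at or above $47,300, so the credit is $0.
Apprenticeship Credit: 12% of the $27,500 excess over $83,100 is $3,300; credit = $5,325 − $3,300 = $2,025.
Total: $270 + $0 + $2,025 = $2,295.

$2,295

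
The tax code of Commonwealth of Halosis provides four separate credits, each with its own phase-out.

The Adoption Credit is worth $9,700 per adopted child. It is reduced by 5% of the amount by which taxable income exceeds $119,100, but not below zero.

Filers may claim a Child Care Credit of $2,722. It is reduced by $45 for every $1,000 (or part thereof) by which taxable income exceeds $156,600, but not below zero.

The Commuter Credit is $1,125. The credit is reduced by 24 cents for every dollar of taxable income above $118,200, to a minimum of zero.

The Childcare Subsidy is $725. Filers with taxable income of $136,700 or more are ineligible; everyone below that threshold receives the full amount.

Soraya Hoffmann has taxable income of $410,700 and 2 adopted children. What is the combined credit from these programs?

$4,820

Adoption Credit: base = 2 × $9,700 = $19,400. 5% of the $291,600 excess over $119,100 is $14,580; credit = $19,400 − $14,580 = $4,820.
Child Care Credit: income exceeds $156,600 by $254,100 → 255 increments × $45 = $11,475 ≥ base, so the credit is $0.
Commuter Credit: 24% of the $292,500 excess over $118,200 is $70,200 ≥ base, so the credit is $0.
Childcare Subsidy: $410,700 meets or exceeds the $136,700 cutoff, so the credit is $0.
Total: $4,820 + $0 + $0 + $0 = $4,820.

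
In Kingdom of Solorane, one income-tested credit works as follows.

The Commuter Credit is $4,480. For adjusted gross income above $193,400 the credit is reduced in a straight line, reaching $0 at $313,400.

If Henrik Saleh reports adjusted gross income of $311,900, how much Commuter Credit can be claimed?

$56

Commuter Credit: $311,900 is $118,500 into a $120,000 phase-out range, leaving 1,500/120,000 of the credit: $4,480 × 1,500/120,000 = $56.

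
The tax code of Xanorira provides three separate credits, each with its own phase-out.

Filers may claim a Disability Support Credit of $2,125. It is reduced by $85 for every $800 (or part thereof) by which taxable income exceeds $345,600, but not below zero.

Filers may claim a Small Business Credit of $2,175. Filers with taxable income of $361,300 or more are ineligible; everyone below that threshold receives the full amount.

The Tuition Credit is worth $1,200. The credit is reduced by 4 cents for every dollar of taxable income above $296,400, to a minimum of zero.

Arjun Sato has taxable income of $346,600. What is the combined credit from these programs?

$4,130

Disability Support Credit: income exceeds $345,600 by $1,000, which is 2 full-or-partial $800 increments; reduction = 2 × $85 = $170, leaving $1,955.
Small Business Credit: $346,600 is below the $361,300 cutoff, so the full $2,175 applies.
Tuition Credit: 4% of the $50,200 excess over $296,400 is $2,008 ≥ base, so the credit is $0.
Total: $1,955 + $2,175 + $0 = $4,130.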